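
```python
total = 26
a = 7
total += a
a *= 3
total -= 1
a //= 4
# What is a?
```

Trace (tracking a):
total = 26  # -> total = 26
a = 7  # -> a = 7
total += a  # -> total = 33
a *= 3  # -> a = 21
total -= 1  # -> total = 32
a //= 4  # -> a = 5

Answer: 5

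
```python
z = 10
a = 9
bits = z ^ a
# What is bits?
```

Answer: 3

Derivation:
Trace (tracking bits):
z = 10  # -> z = 10
a = 9  # -> a = 9
bits = z ^ a  # -> bits = 3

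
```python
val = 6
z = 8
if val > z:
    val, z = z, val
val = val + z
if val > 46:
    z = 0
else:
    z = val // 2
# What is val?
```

Answer: 14

Derivation:
Trace (tracking val):
val = 6  # -> val = 6
z = 8  # -> z = 8
if val > z:  # condition is False
val = val + z  # -> val = 14
if val > 46:  # condition is False
else:
    z = val // 2  # -> z = 7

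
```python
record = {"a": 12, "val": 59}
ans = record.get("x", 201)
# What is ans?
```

Answer: 201

Derivation:
Trace (tracking ans):
record = {'a': 12, 'val': 59}  # -> record = {'a': 12, 'val': 59}
ans = record.get('x', 201)  # -> ans = 201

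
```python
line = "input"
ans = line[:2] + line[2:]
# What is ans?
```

Answer: 'input'

Derivation:
Trace (tracking ans):
line = 'input'  # -> line = 'input'
ans = line[:2] + line[2:]  # -> ans = 'input'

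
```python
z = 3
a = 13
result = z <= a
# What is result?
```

Trace (tracking result):
z = 3  # -> z = 3
a = 13  # -> a = 13
result = z <= a  # -> result = True

Answer: True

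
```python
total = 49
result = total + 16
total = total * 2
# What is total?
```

Answer: 98

Derivation:
Trace (tracking total):
total = 49  # -> total = 49
result = total + 16  # -> result = 65
total = total * 2  # -> total = 98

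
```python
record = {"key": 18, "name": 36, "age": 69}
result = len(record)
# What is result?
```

Trace (tracking result):
record = {'key': 18, 'name': 36, 'age': 69}  # -> record = {'key': 18, 'name': 36, 'age': 69}
result = len(record)  # -> result = 3

Answer: 3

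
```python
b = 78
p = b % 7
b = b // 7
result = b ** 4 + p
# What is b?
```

Answer: 11

Derivation:
Trace (tracking b):
b = 78  # -> b = 78
p = b % 7  # -> p = 1
b = b // 7  # -> b = 11
result = b ** 4 + p  # -> result = 14642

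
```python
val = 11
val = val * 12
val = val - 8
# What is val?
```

Trace (tracking val):
val = 11  # -> val = 11
val = val * 12  # -> val = 132
val = val - 8  # -> val = 124

Answer: 124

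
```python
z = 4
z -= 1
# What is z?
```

Answer: 3

Derivation:
Trace (tracking z):
z = 4  # -> z = 4
z -= 1  # -> z = 3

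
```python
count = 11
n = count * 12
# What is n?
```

Trace (tracking n):
count = 11  # -> count = 11
n = count * 12  # -> n = 132

Answer: 132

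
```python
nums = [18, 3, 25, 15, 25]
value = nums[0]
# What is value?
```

Answer: 18

Derivation:
Trace (tracking value):
nums = [18, 3, 25, 15, 25]  # -> nums = [18, 3, 25, 15, 25]
value = nums[0]  # -> value = 18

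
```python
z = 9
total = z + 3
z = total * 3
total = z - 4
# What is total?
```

Trace (tracking total):
z = 9  # -> z = 9
total = z + 3  # -> total = 12
z = total * 3  # -> z = 36
total = z - 4  # -> total = 32

Answer: 32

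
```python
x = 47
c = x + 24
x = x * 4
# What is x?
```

Trace (tracking x):
x = 47  # -> x = 47
c = x + 24  # -> c = 71
x = x * 4  # -> x = 188

Answer: 188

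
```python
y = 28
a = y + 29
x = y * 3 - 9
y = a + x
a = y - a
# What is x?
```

Trace (tracking x):
y = 28  # -> y = 28
a = y + 29  # -> a = 57
x = y * 3 - 9  # -> x = 75
y = a + x  # -> y = 132
a = y - a  # -> a = 75

Answer: 75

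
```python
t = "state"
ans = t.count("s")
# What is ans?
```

Answer: 1

Derivation:
Trace (tracking ans):
t = 'state'  # -> t = 'state'
ans = t.count('s')  # -> ans = 1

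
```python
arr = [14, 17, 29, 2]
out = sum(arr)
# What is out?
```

Answer: 62

Derivation:
Trace (tracking out):
arr = [14, 17, 29, 2]  # -> arr = [14, 17, 29, 2]
out = sum(arr)  # -> out = 62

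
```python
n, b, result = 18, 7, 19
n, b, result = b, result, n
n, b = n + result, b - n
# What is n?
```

Answer: 25

Derivation:
Trace (tracking n):
n, b, result = (18, 7, 19)  # -> n = 18, b = 7, result = 19
n, b, result = (b, result, n)  # -> n = 7, b = 19, result = 18
n, b = (n + result, b - n)  # -> n = 25, b = 12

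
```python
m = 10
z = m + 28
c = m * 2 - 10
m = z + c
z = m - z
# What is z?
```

Trace (tracking z):
m = 10  # -> m = 10
z = m + 28  # -> z = 38
c = m * 2 - 10  # -> c = 10
m = z + c  # -> m = 48
z = m - z  # -> z = 10

Answer: 10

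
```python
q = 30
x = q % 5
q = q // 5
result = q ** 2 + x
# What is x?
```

Trace (tracking x):
q = 30  # -> q = 30
x = q % 5  # -> x = 0
q = q // 5  # -> q = 6
result = q ** 2 + x  # -> result = 36

Answer: 0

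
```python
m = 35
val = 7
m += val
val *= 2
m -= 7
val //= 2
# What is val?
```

Trace (tracking val):
m = 35  # -> m = 35
val = 7  # -> val = 7
m += val  # -> m = 42
val *= 2  # -> val = 14
m -= 7  # -> m = 35
val //= 2  # -> val = 7

Answer: 7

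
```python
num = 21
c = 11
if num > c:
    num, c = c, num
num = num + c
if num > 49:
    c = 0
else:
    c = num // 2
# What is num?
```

Trace (tracking num):
num = 21  # -> num = 21
c = 11  # -> c = 11
if num > c:  # condition is True
    num, c = (c, num)  # -> num = 11, c = 21
num = num + c  # -> num = 32
if num > 49:  # condition is False
else:
    c = num // 2  # -> c = 16

Answer: 32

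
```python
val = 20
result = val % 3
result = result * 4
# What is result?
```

Trace (tracking result):
val = 20  # -> val = 20
result = val % 3  # -> result = 2
result = result * 4  # -> result = 8

Answer: 8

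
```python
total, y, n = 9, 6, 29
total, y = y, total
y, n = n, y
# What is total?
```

Trace (tracking total):
total, y, n = (9, 6, 29)  # -> total = 9, y = 6, n = 29
total, y = (y, total)  # -> total = 6, y = 9
y, n = (n, y)  # -> y = 29, n = 9

Answer: 6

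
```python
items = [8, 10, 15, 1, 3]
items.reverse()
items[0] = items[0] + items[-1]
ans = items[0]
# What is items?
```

Answer: [11, 1, 15, 10, 8]

Derivation:
Trace (tracking items):
items = [8, 10, 15, 1, 3]  # -> items = [8, 10, 15, 1, 3]
items.reverse()  # -> items = [3, 1, 15, 10, 8]
items[0] = items[0] + items[-1]  # -> items = [11, 1, 15, 10, 8]
ans = items[0]  # -> ans = 11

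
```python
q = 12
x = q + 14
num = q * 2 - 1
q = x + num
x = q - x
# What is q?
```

Answer: 49

Derivation:
Trace (tracking q):
q = 12  # -> q = 12
x = q + 14  # -> x = 26
num = q * 2 - 1  # -> num = 23
q = x + num  # -> q = 49
x = q - x  # -> x = 23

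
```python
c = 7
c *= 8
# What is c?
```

Trace (tracking c):
c = 7  # -> c = 7
c *= 8  # -> c = 56

Answer: 56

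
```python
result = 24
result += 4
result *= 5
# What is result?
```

Answer: 140

Derivation:
Trace (tracking result):
result = 24  # -> result = 24
result += 4  # -> result = 28
result *= 5  # -> result = 140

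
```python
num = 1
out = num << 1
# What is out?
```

Trace (tracking out):
num = 1  # -> num = 1
out = num << 1  # -> out = 2

Answer: 2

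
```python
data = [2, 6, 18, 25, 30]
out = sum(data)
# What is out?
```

Trace (tracking out):
data = [2, 6, 18, 25, 30]  # -> data = [2, 6, 18, 25, 30]
out = sum(data)  # -> out = 81

Answer: 81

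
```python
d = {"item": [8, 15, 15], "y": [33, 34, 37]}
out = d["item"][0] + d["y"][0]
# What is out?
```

Trace (tracking out):
d = {'item': [8, 15, 15], 'y': [33, 34, 37]}  # -> d = {'item': [8, 15, 15], 'y': [33, 34, 37]}
out = d['item'][0] + d['y'][0]  # -> out = 41

Answer: 41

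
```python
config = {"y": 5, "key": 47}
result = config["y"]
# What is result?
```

Trace (tracking result):
config = {'y': 5, 'key': 47}  # -> config = {'y': 5, 'key': 47}
result = config['y']  # -> result = 5

Answer: 5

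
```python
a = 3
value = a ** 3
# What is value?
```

Trace (tracking value):
a = 3  # -> a = 3
value = a ** 3  # -> value = 27

Answer: 27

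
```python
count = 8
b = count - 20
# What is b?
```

Answer: -12

Derivation:
Trace (tracking b):
count = 8  # -> count = 8
b = count - 20  # -> b = -12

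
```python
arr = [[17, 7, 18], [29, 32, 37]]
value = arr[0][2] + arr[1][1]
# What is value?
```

Answer: 50

Derivation:
Trace (tracking value):
arr = [[17, 7, 18], [29, 32, 37]]  # -> arr = [[17, 7, 18], [29, 32, 37]]
value = arr[0][2] + arr[1][1]  # -> value = 50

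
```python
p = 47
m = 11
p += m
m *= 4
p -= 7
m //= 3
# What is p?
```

Answer: 51

Derivation:
Trace (tracking p):
p = 47  # -> p = 47
m = 11  # -> m = 11
p += m  # -> p = 58
m *= 4  # -> m = 44
p -= 7  # -> p = 51
m //= 3  # -> m = 14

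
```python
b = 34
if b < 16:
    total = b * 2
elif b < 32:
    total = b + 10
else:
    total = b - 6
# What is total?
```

Trace (tracking total):
b = 34  # -> b = 34
if b < 16:  # condition is False
elif b < 32:  # condition is False
else:
    total = b - 6  # -> total = 28

Answer: 28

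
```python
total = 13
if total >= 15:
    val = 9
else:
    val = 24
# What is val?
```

Answer: 24

Derivation:
Trace (tracking val):
total = 13  # -> total = 13
if total >= 15:  # condition is False
else:
    val = 24  # -> val = 24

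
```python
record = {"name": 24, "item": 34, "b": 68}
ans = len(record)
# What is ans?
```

Answer: 3

Derivation:
Trace (tracking ans):
record = {'name': 24, 'item': 34, 'b': 68}  # -> record = {'name': 24, 'item': 34, 'b': 68}
ans = len(record)  # -> ans = 3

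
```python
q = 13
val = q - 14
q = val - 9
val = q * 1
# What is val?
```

Trace (tracking val):
q = 13  # -> q = 13
val = q - 14  # -> val = -1
q = val - 9  # -> q = -10
val = q * 1  # -> val = -10

Answer: -10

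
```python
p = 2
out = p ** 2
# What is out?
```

Trace (tracking out):
p = 2  # -> p = 2
out = p ** 2  # -> out = 4

Answer: 4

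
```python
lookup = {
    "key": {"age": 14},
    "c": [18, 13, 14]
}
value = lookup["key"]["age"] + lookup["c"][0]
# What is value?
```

Trace (tracking value):
lookup = {'key': {'age': 14}, 'c': [18, 13, 14]}  # -> lookup = {'key': {'age': 14}, 'c': [18, 13, 14]}
value = lookup['key']['age'] + lookup['c'][0]  # -> value = 32

Answer: 32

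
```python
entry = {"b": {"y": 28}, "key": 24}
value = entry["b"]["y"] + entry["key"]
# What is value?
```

Answer: 52

Derivation:
Trace (tracking value):
entry = {'b': {'y': 28}, 'key': 24}  # -> entry = {'b': {'y': 28}, 'key': 24}
value = entry['b']['y'] + entry['key']  # -> value = 52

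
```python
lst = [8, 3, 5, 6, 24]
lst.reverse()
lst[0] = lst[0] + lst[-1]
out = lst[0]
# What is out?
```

Trace (tracking out):
lst = [8, 3, 5, 6, 24]  # -> lst = [8, 3, 5, 6, 24]
lst.reverse()  # -> lst = [24, 6, 5, 3, 8]
lst[0] = lst[0] + lst[-1]  # -> lst = [32, 6, 5, 3, 8]
out = lst[0]  # -> out = 32

Answer: 32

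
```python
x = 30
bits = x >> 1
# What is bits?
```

Trace (tracking bits):
x = 30  # -> x = 30
bits = x >> 1  # -> bits = 15

Answer: 15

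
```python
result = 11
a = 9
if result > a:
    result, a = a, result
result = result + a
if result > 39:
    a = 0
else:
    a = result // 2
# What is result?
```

Answer: 20

Derivation:
Trace (tracking result):
result = 11  # -> result = 11
a = 9  # -> a = 9
if result > a:  # condition is True
    result, a = (a, result)  # -> result = 9, a = 11
result = result + a  # -> result = 20
if result > 39:  # condition is False
else:
    a = result // 2  # -> a = 10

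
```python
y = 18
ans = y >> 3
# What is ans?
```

Answer: 2

Derivation:
Trace (tracking ans):
y = 18  # -> y = 18
ans = y >> 3  # -> ans = 2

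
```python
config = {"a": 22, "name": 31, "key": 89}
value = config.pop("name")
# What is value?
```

Trace (tracking value):
config = {'a': 22, 'name': 31, 'key': 89}  # -> config = {'a': 22, 'name': 31, 'key': 89}
value = config.pop('name')  # -> value = 31

Answer: 31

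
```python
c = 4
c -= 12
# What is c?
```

Trace (tracking c):
c = 4  # -> c = 4
c -= 12  # -> c = -8

Answer: -8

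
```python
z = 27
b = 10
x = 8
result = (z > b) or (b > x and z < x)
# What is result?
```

Answer: True

Derivation:
Trace (tracking result):
z = 27  # -> z = 27
b = 10  # -> b = 10
x = 8  # -> x = 8
result = z > b or (b > x and z < x)  # -> result = True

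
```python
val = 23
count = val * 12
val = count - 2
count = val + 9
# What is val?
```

Trace (tracking val):
val = 23  # -> val = 23
count = val * 12  # -> count = 276
val = count - 2  # -> val = 274
count = val + 9  # -> count = 283

Answer: 274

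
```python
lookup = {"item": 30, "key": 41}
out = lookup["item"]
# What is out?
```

Trace (tracking out):
lookup = {'item': 30, 'key': 41}  # -> lookup = {'item': 30, 'key': 41}
out = lookup['item']  # -> out = 30

Answer: 30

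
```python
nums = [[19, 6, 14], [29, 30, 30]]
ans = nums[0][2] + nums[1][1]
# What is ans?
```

Trace (tracking ans):
nums = [[19, 6, 14], [29, 30, 30]]  # -> nums = [[19, 6, 14], [29, 30, 30]]
ans = nums[0][2] + nums[1][1]  # -> ans = 44

Answer: 44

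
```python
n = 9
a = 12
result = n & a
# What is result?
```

Answer: 8

Derivation:
Trace (tracking result):
n = 9  # -> n = 9
a = 12  # -> a = 12
result = n & a  # -> result = 8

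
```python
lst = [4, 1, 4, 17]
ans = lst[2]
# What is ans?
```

Answer: 4

Derivation:
Trace (tracking ans):
lst = [4, 1, 4, 17]  # -> lst = [4, 1, 4, 17]
ans = lst[2]  # -> ans = 4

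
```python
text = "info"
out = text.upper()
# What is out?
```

Trace (tracking out):
text = 'info'  # -> text = 'info'
out = text.upper()  # -> out = 'INFO'

Answer: 'INFO'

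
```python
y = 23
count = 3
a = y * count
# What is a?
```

Trace (tracking a):
y = 23  # -> y = 23
count = 3  # -> count = 3
a = y * count  # -> a = 69

Answer: 69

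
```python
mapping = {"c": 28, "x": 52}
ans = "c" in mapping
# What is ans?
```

Answer: True

Derivation:
Trace (tracking ans):
mapping = {'c': 28, 'x': 52}  # -> mapping = {'c': 28, 'x': 52}
ans = 'c' in mapping  # -> ans = True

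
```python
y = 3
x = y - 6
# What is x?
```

Trace (tracking x):
y = 3  # -> y = 3
x = y - 6  # -> x = -3

Answer: -3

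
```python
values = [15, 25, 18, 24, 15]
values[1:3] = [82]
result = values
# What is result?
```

Answer: [15, 82, 24, 15]

Derivation:
Trace (tracking result):
values = [15, 25, 18, 24, 15]  # -> values = [15, 25, 18, 24, 15]
values[1:3] = [82]  # -> values = [15, 82, 24, 15]
result = values  # -> result = [15, 82, 24, 15]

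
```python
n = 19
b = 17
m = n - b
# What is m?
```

Trace (tracking m):
n = 19  # -> n = 19
b = 17  # -> b = 17
m = n - b  # -> m = 2

Answer: 2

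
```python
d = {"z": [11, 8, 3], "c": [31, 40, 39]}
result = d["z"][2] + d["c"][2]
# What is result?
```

Answer: 42

Derivation:
Trace (tracking result):
d = {'z': [11, 8, 3], 'c': [31, 40, 39]}  # -> d = {'z': [11, 8, 3], 'c': [31, 40, 39]}
result = d['z'][2] + d['c'][2]  # -> result = 42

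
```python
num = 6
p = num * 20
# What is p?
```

Trace (tracking p):
num = 6  # -> num = 6
p = num * 20  # -> p = 120

Answer: 120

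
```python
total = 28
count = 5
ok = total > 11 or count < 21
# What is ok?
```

Answer: True

Derivation:
Trace (tracking ok):
total = 28  # -> total = 28
count = 5  # -> count = 5
ok = total > 11 or count < 21  # -> ok = True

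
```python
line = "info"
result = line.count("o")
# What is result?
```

Trace (tracking result):
line = 'info'  # -> line = 'info'
result = line.count('o')  # -> result = 1

Answer: 1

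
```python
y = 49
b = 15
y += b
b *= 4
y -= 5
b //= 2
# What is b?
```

Answer: 30

Derivation:
Trace (tracking b):
y = 49  # -> y = 49
b = 15  # -> b = 15
y += b  # -> y = 64
b *= 4  # -> b = 60
y -= 5  # -> y = 59
b //= 2  # -> b = 30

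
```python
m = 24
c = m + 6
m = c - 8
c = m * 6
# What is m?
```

Answer: 22

Derivation:
Trace (tracking m):
m = 24  # -> m = 24
c = m + 6  # -> c = 30
m = c - 8  # -> m = 22
c = m * 6  # -> c = 132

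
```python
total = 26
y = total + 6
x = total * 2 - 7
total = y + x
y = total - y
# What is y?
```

Answer: 45

Derivation:
Trace (tracking y):
total = 26  # -> total = 26
y = total + 6  # -> y = 32
x = total * 2 - 7  # -> x = 45
total = y + x  # -> total = 77
y = total - y  # -> y = 45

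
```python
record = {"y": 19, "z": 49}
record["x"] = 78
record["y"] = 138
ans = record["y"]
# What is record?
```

Answer: {'y': 138, 'z': 49, 'x': 78}

Derivation:
Trace (tracking record):
record = {'y': 19, 'z': 49}  # -> record = {'y': 19, 'z': 49}
record['x'] = 78  # -> record = {'y': 19, 'z': 49, 'x': 78}
record['y'] = 138  # -> record = {'y': 138, 'z': 49, 'x': 78}
ans = record['y']  # -> ans = 138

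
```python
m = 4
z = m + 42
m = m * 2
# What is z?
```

Trace (tracking z):
m = 4  # -> m = 4
z = m + 42  # -> z = 46
m = m * 2  # -> m = 8

Answer: 46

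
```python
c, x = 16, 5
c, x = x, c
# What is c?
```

Trace (tracking c):
c, x = (16, 5)  # -> c = 16, x = 5
c, x = (x, c)  # -> c = 5, x = 16

Answer: 5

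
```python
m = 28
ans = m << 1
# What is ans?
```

Answer: 56

Derivation:
Trace (tracking ans):
m = 28  # -> m = 28
ans = m << 1  # -> ans = 56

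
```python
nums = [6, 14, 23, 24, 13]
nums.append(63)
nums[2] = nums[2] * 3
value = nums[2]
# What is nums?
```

Trace (tracking nums):
nums = [6, 14, 23, 24, 13]  # -> nums = [6, 14, 23, 24, 13]
nums.append(63)  # -> nums = [6, 14, 23, 24, 13, 63]
nums[2] = nums[2] * 3  # -> nums = [6, 14, 69, 24, 13, 63]
value = nums[2]  # -> value = 69

Answer: [6, 14, 69, 24, 13, 63]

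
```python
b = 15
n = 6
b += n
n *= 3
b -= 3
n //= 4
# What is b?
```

Answer: 18

Derivation:
Trace (tracking b):
b = 15  # -> b = 15
n = 6  # -> n = 6
b += n  # -> b = 21
n *= 3  # -> n = 18
b -= 3  # -> b = 18
n //= 4  # -> n = 4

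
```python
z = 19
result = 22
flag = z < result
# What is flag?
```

Answer: True

Derivation:
Trace (tracking flag):
z = 19  # -> z = 19
result = 22  # -> result = 22
flag = z < result  # -> flag = True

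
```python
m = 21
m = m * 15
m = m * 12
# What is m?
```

Trace (tracking m):
m = 21  # -> m = 21
m = m * 15  # -> m = 315
m = m * 12  # -> m = 3780

Answer: 3780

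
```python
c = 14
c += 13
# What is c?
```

Answer: 27

Derivation:
Trace (tracking c):
c = 14  # -> c = 14
c += 13  # -> c = 27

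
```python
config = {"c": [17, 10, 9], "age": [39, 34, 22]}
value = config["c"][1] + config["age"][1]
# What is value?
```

Trace (tracking value):
config = {'c': [17, 10, 9], 'age': [39, 34, 22]}  # -> config = {'c': [17, 10, 9], 'age': [39, 34, 22]}
value = config['c'][1] + config['age'][1]  # -> value = 44

Answer: 44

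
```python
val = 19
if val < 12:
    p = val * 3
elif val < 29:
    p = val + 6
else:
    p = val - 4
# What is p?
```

Answer: 25

Derivation:
Trace (tracking p):
val = 19  # -> val = 19
if val < 12:  # condition is False
elif val < 29:  # condition is True
    p = val + 6  # -> p = 25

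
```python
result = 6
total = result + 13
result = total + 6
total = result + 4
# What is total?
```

Trace (tracking total):
result = 6  # -> result = 6
total = result + 13  # -> total = 19
result = total + 6  # -> result = 25
total = result + 4  # -> total = 29

Answer: 29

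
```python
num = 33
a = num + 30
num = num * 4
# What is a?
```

Answer: 63

Derivation:
Trace (tracking a):
num = 33  # -> num = 33
a = num + 30  # -> a = 63
num = num * 4  # -> num = 132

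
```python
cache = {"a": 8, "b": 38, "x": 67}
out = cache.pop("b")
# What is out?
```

Trace (tracking out):
cache = {'a': 8, 'b': 38, 'x': 67}  # -> cache = {'a': 8, 'b': 38, 'x': 67}
out = cache.pop('b')  # -> out = 38

Answer: 38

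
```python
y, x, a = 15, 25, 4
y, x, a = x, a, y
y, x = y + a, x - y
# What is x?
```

Answer: -21

Derivation:
Trace (tracking x):
y, x, a = (15, 25, 4)  # -> y = 15, x = 25, a = 4
y, x, a = (x, a, y)  # -> y = 25, x = 4, a = 15
y, x = (y + a, x - y)  # -> y = 40, x = -21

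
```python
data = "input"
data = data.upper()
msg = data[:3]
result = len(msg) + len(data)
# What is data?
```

Trace (tracking data):
data = 'input'  # -> data = 'input'
data = data.upper()  # -> data = 'INPUT'
msg = data[:3]  # -> msg = 'INP'
result = len(msg) + len(data)  # -> result = 8

Answer: 'INPUT'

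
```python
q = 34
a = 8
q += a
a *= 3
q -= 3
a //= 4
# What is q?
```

Trace (tracking q):
q = 34  # -> q = 34
a = 8  # -> a = 8
q += a  # -> q = 42
a *= 3  # -> a = 24
q -= 3  # -> q = 39
a //= 4  # -> a = 6

Answer: 39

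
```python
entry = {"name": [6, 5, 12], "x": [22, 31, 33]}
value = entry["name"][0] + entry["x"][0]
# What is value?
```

Answer: 28

Derivation:
Trace (tracking value):
entry = {'name': [6, 5, 12], 'x': [22, 31, 33]}  # -> entry = {'name': [6, 5, 12], 'x': [22, 31, 33]}
value = entry['name'][0] + entry['x'][0]  # -> value = 28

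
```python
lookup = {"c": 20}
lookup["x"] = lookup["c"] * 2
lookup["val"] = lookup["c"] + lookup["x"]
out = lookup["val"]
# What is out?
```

Answer: 60

Derivation:
Trace (tracking out):
lookup = {'c': 20}  # -> lookup = {'c': 20}
lookup['x'] = lookup['c'] * 2  # -> lookup = {'c': 20, 'x': 40}
lookup['val'] = lookup['c'] + lookup['x']  # -> lookup = {'c': 20, 'x': 40, 'val': 60}
out = lookup['val']  # -> out = 60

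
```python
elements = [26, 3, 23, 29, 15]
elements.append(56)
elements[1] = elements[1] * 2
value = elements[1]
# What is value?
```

Answer: 6

Derivation:
Trace (tracking value):
elements = [26, 3, 23, 29, 15]  # -> elements = [26, 3, 23, 29, 15]
elements.append(56)  # -> elements = [26, 3, 23, 29, 15, 56]
elements[1] = elements[1] * 2  # -> elements = [26, 6, 23, 29, 15, 56]
value = elements[1]  # -> value = 6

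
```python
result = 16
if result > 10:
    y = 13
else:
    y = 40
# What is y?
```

Answer: 13

Derivation:
Trace (tracking y):
result = 16  # -> result = 16
if result > 10:  # condition is True
    y = 13  # -> y = 13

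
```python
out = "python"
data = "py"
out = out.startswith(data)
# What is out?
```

Answer: True

Derivation:
Trace (tracking out):
out = 'python'  # -> out = 'python'
data = 'py'  # -> data = 'py'
out = out.startswith(data)  # -> out = True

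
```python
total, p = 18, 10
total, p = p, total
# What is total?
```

Answer: 10

Derivation:
Trace (tracking total):
total, p = (18, 10)  # -> total = 18, p = 10
total, p = (p, total)  # -> total = 10, p = 18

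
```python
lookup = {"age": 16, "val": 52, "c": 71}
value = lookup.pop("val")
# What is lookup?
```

Trace (tracking lookup):
lookup = {'age': 16, 'val': 52, 'c': 71}  # -> lookup = {'age': 16, 'val': 52, 'c': 71}
value = lookup.pop('val')  # -> value = 52

Answer: {'age': 16, 'c': 71}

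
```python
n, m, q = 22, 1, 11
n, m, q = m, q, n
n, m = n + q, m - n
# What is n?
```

Trace (tracking n):
n, m, q = (22, 1, 11)  # -> n = 22, m = 1, q = 11
n, m, q = (m, q, n)  # -> n = 1, m = 11, q = 22
n, m = (n + q, m - n)  # -> n = 23, m = 10

Answer: 23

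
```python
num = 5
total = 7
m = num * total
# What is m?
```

Answer: 35

Derivation:
Trace (tracking m):
num = 5  # -> num = 5
total = 7  # -> total = 7
m = num * total  # -> m = 35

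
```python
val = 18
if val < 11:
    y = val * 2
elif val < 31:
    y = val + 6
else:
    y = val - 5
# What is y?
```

Trace (tracking y):
val = 18  # -> val = 18
if val < 11:  # condition is False
elif val < 31:  # condition is True
    y = val + 6  # -> y = 24

Answer: 24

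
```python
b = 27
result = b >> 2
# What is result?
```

Answer: 6

Derivation:
Trace (tracking result):
b = 27  # -> b = 27
result = b >> 2  # -> result = 6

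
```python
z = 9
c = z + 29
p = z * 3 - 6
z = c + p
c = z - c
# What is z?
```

Trace (tracking z):
z = 9  # -> z = 9
c = z + 29  # -> c = 38
p = z * 3 - 6  # -> p = 21
z = c + p  # -> z = 59
c = z - c  # -> c = 21

Answer: 59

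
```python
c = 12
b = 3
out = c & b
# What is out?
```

Trace (tracking out):
c = 12  # -> c = 12
b = 3  # -> b = 3
out = c & b  # -> out = 0

Answer: 0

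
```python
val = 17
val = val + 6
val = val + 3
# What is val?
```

Trace (tracking val):
val = 17  # -> val = 17
val = val + 6  # -> val = 23
val = val + 3  # -> val = 26

Answer: 26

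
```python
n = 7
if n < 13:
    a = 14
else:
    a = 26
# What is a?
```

Answer: 14

Derivation:
Trace (tracking a):
n = 7  # -> n = 7
if n < 13:  # condition is True
    a = 14  # -> a = 14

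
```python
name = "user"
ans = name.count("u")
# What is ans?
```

Answer: 1

Derivation:
Trace (tracking ans):
name = 'user'  # -> name = 'user'
ans = name.count('u')  # -> ans = 1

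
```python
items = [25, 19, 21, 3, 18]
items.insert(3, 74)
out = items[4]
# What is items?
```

Answer: [25, 19, 21, 74, 3, 18]

Derivation:
Trace (tracking items):
items = [25, 19, 21, 3, 18]  # -> items = [25, 19, 21, 3, 18]
items.insert(3, 74)  # -> items = [25, 19, 21, 74, 3, 18]
out = items[4]  # -> out = 3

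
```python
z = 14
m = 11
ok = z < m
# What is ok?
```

Answer: False

Derivation:
Trace (tracking ok):
z = 14  # -> z = 14
m = 11  # -> m = 11
ok = z < m  # -> ok = False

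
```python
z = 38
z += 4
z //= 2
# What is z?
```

Trace (tracking z):
z = 38  # -> z = 38
z += 4  # -> z = 42
z //= 2  # -> z = 21

Answer: 21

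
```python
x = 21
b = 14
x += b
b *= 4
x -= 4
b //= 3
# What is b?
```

Trace (tracking b):
x = 21  # -> x = 21
b = 14  # -> b = 14
x += b  # -> x = 35
b *= 4  # -> b = 56
x -= 4  # -> x = 31
b //= 3  # -> b = 18

Answer: 18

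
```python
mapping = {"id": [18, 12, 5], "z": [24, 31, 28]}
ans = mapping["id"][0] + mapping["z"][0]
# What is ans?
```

Answer: 42

Derivation:
Trace (tracking ans):
mapping = {'id': [18, 12, 5], 'z': [24, 31, 28]}  # -> mapping = {'id': [18, 12, 5], 'z': [24, 31, 28]}
ans = mapping['id'][0] + mapping['z'][0]  # -> ans = 42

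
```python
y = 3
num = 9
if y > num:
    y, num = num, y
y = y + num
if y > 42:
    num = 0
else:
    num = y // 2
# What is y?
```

Trace (tracking y):
y = 3  # -> y = 3
num = 9  # -> num = 9
if y > num:  # condition is False
y = y + num  # -> y = 12
if y > 42:  # condition is False
else:
    num = y // 2  # -> num = 6

Answer: 12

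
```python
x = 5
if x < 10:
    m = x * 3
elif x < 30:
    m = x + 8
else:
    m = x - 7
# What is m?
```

Answer: 15

Derivation:
Trace (tracking m):
x = 5  # -> x = 5
if x < 10:  # condition is True
    m = x * 3  # -> m = 15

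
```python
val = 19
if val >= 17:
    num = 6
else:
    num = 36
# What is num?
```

Answer: 6

Derivation:
Trace (tracking num):
val = 19  # -> val = 19
if val >= 17:  # condition is True
    num = 6  # -> num = 6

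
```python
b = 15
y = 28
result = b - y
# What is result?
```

Trace (tracking result):
b = 15  # -> b = 15
y = 28  # -> y = 28
result = b - y  # -> result = -13

Answer: -13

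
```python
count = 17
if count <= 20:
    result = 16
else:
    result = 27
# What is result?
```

Trace (tracking result):
count = 17  # -> count = 17
if count <= 20:  # condition is True
    result = 16  # -> result = 16

Answer: 16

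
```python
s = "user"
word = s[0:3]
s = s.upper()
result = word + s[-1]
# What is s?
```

Trace (tracking s):
s = 'user'  # -> s = 'user'
word = s[0:3]  # -> word = 'use'
s = s.upper()  # -> s = 'USER'
result = word + s[-1]  # -> result = 'useR'

Answer: 'USER'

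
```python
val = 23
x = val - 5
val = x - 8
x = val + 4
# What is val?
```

Answer: 10

Derivation:
Trace (tracking val):
val = 23  # -> val = 23
x = val - 5  # -> x = 18
val = x - 8  # -> val = 10
x = val + 4  # -> x = 14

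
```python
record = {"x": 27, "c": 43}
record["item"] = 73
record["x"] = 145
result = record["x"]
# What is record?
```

Answer: {'x': 145, 'c': 43, 'item': 73}

Derivation:
Trace (tracking record):
record = {'x': 27, 'c': 43}  # -> record = {'x': 27, 'c': 43}
record['item'] = 73  # -> record = {'x': 27, 'c': 43, 'item': 73}
record['x'] = 145  # -> record = {'x': 145, 'c': 43, 'item': 73}
result = record['x']  # -> result = 145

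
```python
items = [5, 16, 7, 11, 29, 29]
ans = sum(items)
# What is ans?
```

Trace (tracking ans):
items = [5, 16, 7, 11, 29, 29]  # -> items = [5, 16, 7, 11, 29, 29]
ans = sum(items)  # -> ans = 97

Answer: 97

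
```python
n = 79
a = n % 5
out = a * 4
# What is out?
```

Trace (tracking out):
n = 79  # -> n = 79
a = n % 5  # -> a = 4
out = a * 4  # -> out = 16

Answer: 16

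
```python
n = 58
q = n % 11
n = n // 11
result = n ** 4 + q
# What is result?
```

Answer: 628

Derivation:
Trace (tracking result):
n = 58  # -> n = 58
q = n % 11  # -> q = 3
n = n // 11  # -> n = 5
result = n ** 4 + q  # -> result = 628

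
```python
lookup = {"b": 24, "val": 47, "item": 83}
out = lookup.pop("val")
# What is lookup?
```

Answer: {'b': 24, 'item': 83}

Derivation:
Trace (tracking lookup):
lookup = {'b': 24, 'val': 47, 'item': 83}  # -> lookup = {'b': 24, 'val': 47, 'item': 83}
out = lookup.pop('val')  # -> out = 47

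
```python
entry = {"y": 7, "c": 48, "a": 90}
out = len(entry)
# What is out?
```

Answer: 3

Derivation:
Trace (tracking out):
entry = {'y': 7, 'c': 48, 'a': 90}  # -> entry = {'y': 7, 'c': 48, 'a': 90}
out = len(entry)  # -> out = 3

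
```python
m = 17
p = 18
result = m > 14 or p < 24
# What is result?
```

Trace (tracking result):
m = 17  # -> m = 17
p = 18  # -> p = 18
result = m > 14 or p < 24  # -> result = True

Answer: True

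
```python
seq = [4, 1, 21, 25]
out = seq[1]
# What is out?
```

Answer: 1

Derivation:
Trace (tracking out):
seq = [4, 1, 21, 25]  # -> seq = [4, 1, 21, 25]
out = seq[1]  # -> out = 1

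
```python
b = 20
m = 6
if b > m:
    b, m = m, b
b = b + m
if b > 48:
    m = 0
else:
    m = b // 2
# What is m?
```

Answer: 13

Derivation:
Trace (tracking m):
b = 20  # -> b = 20
m = 6  # -> m = 6
if b > m:  # condition is True
    b, m = (m, b)  # -> b = 6, m = 20
b = b + m  # -> b = 26
if b > 48:  # condition is False
else:
    m = b // 2  # -> m = 13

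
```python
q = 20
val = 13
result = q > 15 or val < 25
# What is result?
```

Trace (tracking result):
q = 20  # -> q = 20
val = 13  # -> val = 13
result = q > 15 or val < 25  # -> result = True

Answer: True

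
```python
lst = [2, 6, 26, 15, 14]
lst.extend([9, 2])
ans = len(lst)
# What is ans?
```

Trace (tracking ans):
lst = [2, 6, 26, 15, 14]  # -> lst = [2, 6, 26, 15, 14]
lst.extend([9, 2])  # -> lst = [2, 6, 26, 15, 14, 9, 2]
ans = len(lst)  # -> ans = 7

Answer: 7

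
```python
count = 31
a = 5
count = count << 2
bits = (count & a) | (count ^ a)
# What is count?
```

Trace (tracking count):
count = 31  # -> count = 31
a = 5  # -> a = 5
count = count << 2  # -> count = 124
bits = count & a | count ^ a  # -> bits = 125

Answer: 124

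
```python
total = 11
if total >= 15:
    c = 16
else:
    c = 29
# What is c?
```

Trace (tracking c):
total = 11  # -> total = 11
if total >= 15:  # condition is False
else:
    c = 29  # -> c = 29

Answer: 29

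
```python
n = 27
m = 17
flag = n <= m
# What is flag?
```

Trace (tracking flag):
n = 27  # -> n = 27
m = 17  # -> m = 17
flag = n <= m  # -> flag = False

Answer: False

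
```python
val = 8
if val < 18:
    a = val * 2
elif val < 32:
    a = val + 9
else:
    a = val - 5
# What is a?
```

Answer: 16

Derivation:
Trace (tracking a):
val = 8  # -> val = 8
if val < 18:  # condition is True
    a = val * 2  # -> a = 16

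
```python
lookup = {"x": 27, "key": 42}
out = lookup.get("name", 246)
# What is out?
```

Trace (tracking out):
lookup = {'x': 27, 'key': 42}  # -> lookup = {'x': 27, 'key': 42}
out = lookup.get('name', 246)  # -> out = 246

Answer: 246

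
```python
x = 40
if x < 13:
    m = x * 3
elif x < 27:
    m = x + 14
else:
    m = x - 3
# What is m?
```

Trace (tracking m):
x = 40  # -> x = 40
if x < 13:  # condition is False
elif x < 27:  # condition is False
else:
    m = x - 3  # -> m = 37

Answer: 37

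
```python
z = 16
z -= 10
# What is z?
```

Trace (tracking z):
z = 16  # -> z = 16
z -= 10  # -> z = 6

Answer: 6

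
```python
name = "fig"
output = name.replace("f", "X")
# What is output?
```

Answer: 'Xig'

Derivation:
Trace (tracking output):
name = 'fig'  # -> name = 'fig'
output = name.replace('f', 'X')  # -> output = 'Xig'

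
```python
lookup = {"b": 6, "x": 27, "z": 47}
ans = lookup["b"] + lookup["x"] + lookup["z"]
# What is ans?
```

Trace (tracking ans):
lookup = {'b': 6, 'x': 27, 'z': 47}  # -> lookup = {'b': 6, 'x': 27, 'z': 47}
ans = lookup['b'] + lookup['x'] + lookup['z']  # -> ans = 80

Answer: 80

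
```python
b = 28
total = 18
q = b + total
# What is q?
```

Answer: 46

Derivation:
Trace (tracking q):
b = 28  # -> b = 28
total = 18  # -> total = 18
q = b + total  # -> q = 46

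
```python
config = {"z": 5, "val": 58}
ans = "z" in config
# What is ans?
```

Trace (tracking ans):
config = {'z': 5, 'val': 58}  # -> config = {'z': 5, 'val': 58}
ans = 'z' in config  # -> ans = True

Answer: True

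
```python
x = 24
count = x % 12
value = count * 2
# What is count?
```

Trace (tracking count):
x = 24  # -> x = 24
count = x % 12  # -> count = 0
value = count * 2  # -> value = 0

Answer: 0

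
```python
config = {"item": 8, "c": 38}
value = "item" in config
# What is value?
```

Answer: True

Derivation:
Trace (tracking value):
config = {'item': 8, 'c': 38}  # -> config = {'item': 8, 'c': 38}
value = 'item' in config  # -> value = True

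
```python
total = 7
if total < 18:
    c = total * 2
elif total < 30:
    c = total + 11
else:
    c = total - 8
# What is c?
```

Trace (tracking c):
total = 7  # -> total = 7
if total < 18:  # condition is True
    c = total * 2  # -> c = 14

Answer: 14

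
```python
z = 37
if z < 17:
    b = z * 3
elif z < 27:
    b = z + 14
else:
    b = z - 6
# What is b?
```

Trace (tracking b):
z = 37  # -> z = 37
if z < 17:  # condition is False
elif z < 27:  # condition is False
else:
    b = z - 6  # -> b = 31

Answer: 31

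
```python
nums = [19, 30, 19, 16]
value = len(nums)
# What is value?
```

Answer: 4

Derivation:
Trace (tracking value):
nums = [19, 30, 19, 16]  # -> nums = [19, 30, 19, 16]
value = len(nums)  # -> value = 4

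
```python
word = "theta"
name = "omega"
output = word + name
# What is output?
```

Trace (tracking output):
word = 'theta'  # -> word = 'theta'
name = 'omega'  # -> name = 'omega'
output = word + name  # -> output = 'thetaomega'

Answer: 'thetaomega'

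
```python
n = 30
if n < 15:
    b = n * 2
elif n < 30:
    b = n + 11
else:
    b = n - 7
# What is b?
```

Answer: 23

Derivation:
Trace (tracking b):
n = 30  # -> n = 30
if n < 15:  # condition is False
elif n < 30:  # condition is False
else:
    b = n - 7  # -> b = 23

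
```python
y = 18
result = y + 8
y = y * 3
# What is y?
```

Answer: 54

Derivation:
Trace (tracking y):
y = 18  # -> y = 18
result = y + 8  # -> result = 26
y = y * 3  # -> y = 54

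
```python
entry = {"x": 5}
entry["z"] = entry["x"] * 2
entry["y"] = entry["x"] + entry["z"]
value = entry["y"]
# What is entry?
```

Answer: {'x': 5, 'z': 10, 'y': 15}

Derivation:
Trace (tracking entry):
entry = {'x': 5}  # -> entry = {'x': 5}
entry['z'] = entry['x'] * 2  # -> entry = {'x': 5, 'z': 10}
entry['y'] = entry['x'] + entry['z']  # -> entry = {'x': 5, 'z': 10, 'y': 15}
value = entry['y']  # -> value = 15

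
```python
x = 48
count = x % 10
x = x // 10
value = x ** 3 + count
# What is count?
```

Answer: 8

Derivation:
Trace (tracking count):
x = 48  # -> x = 48
count = x % 10  # -> count = 8
x = x // 10  # -> x = 4
value = x ** 3 + count  # -> value = 72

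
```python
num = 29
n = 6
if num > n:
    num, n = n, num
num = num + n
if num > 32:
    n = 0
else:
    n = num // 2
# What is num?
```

Answer: 35

Derivation:
Trace (tracking num):
num = 29  # -> num = 29
n = 6  # -> n = 6
if num > n:  # condition is True
    num, n = (n, num)  # -> num = 6, n = 29
num = num + n  # -> num = 35
if num > 32:  # condition is True
    n = 0  # -> n = 0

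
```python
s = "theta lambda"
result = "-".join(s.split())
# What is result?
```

Trace (tracking result):
s = 'theta lambda'  # -> s = 'theta lambda'
result = '-'.join(s.split())  # -> result = 'theta-lambda'

Answer: 'theta-lambda'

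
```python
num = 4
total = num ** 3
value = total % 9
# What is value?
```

Answer: 1

Derivation:
Trace (tracking value):
num = 4  # -> num = 4
total = num ** 3  # -> total = 64
value = total % 9  # -> value = 1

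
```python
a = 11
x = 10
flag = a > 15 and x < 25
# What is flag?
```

Answer: False

Derivation:
Trace (tracking flag):
a = 11  # -> a = 11
x = 10  # -> x = 10
flag = a > 15 and x < 25  # -> flag = False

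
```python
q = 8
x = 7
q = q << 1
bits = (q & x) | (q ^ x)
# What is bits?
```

Trace (tracking bits):
q = 8  # -> q = 8
x = 7  # -> x = 7
q = q << 1  # -> q = 16
bits = q & x | q ^ x  # -> bits = 23

Answer: 23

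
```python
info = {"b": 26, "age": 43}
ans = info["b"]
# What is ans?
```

Trace (tracking ans):
info = {'b': 26, 'age': 43}  # -> info = {'b': 26, 'age': 43}
ans = info['b']  # -> ans = 26

Answer: 26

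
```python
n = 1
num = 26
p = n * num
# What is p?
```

Answer: 26

Derivation:
Trace (tracking p):
n = 1  # -> n = 1
num = 26  # -> num = 26
p = n * num  # -> p = 26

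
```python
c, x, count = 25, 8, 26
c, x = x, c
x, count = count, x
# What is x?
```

Trace (tracking x):
c, x, count = (25, 8, 26)  # -> c = 25, x = 8, count = 26
c, x = (x, c)  # -> c = 8, x = 25
x, count = (count, x)  # -> x = 26, count = 25

Answer: 26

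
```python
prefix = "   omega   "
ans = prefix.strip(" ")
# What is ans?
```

Answer: 'omega'

Derivation:
Trace (tracking ans):
prefix = '   omega   '  # -> prefix = '   omega   '
ans = prefix.strip(' ')  # -> ans = 'omega'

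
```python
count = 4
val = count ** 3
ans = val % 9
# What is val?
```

Trace (tracking val):
count = 4  # -> count = 4
val = count ** 3  # -> val = 64
ans = val % 9  # -> ans = 1

Answer: 64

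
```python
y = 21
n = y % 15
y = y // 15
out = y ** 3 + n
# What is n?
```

Trace (tracking n):
y = 21  # -> y = 21
n = y % 15  # -> n = 6
y = y // 15  # -> y = 1
out = y ** 3 + n  # -> out = 7

Answer: 6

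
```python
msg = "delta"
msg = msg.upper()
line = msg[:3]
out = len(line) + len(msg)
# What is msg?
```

Trace (tracking msg):
msg = 'delta'  # -> msg = 'delta'
msg = msg.upper()  # -> msg = 'DELTA'
line = msg[:3]  # -> line = 'DEL'
out = len(line) + len(msg)  # -> out = 8

Answer: 'DELTA'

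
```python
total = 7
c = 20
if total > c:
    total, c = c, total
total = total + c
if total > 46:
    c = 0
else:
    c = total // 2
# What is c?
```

Answer: 13

Derivation:
Trace (tracking c):
total = 7  # -> total = 7
c = 20  # -> c = 20
if total > c:  # condition is False
total = total + c  # -> total = 27
if total > 46:  # condition is False
else:
    c = total // 2  # -> c = 13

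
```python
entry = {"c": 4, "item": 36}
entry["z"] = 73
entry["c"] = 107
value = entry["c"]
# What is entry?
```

Trace (tracking entry):
entry = {'c': 4, 'item': 36}  # -> entry = {'c': 4, 'item': 36}
entry['z'] = 73  # -> entry = {'c': 4, 'item': 36, 'z': 73}
entry['c'] = 107  # -> entry = {'c': 107, 'item': 36, 'z': 73}
value = entry['c']  # -> value = 107

Answer: {'c': 107, 'item': 36, 'z': 73}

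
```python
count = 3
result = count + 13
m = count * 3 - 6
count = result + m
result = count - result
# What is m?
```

Trace (tracking m):
count = 3  # -> count = 3
result = count + 13  # -> result = 16
m = count * 3 - 6  # -> m = 3
count = result + m  # -> count = 19
result = count - result  # -> result = 3

Answer: 3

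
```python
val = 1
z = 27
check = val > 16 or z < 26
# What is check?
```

Answer: False

Derivation:
Trace (tracking check):
val = 1  # -> val = 1
z = 27  # -> z = 27
check = val > 16 or z < 26  # -> check = False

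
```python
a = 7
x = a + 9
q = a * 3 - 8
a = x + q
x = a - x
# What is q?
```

Answer: 13

Derivation:
Trace (tracking q):
a = 7  # -> a = 7
x = a + 9  # -> x = 16
q = a * 3 - 8  # -> q = 13
a = x + q  # -> a = 29
x = a - x  # -> x = 13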